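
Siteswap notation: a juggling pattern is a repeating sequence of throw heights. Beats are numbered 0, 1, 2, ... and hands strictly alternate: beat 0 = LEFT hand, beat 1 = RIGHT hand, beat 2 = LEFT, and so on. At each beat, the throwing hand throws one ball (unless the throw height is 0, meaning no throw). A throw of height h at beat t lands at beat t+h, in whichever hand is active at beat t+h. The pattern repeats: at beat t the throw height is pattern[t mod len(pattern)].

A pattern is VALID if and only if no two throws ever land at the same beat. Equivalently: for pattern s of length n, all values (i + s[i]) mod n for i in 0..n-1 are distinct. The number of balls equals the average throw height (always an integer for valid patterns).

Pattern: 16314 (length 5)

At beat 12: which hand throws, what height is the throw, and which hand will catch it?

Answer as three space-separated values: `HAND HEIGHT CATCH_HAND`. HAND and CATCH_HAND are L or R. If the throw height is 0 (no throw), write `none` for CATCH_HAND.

Beat 12: 12 mod 2 = 0, so hand = L
Throw height = pattern[12 mod 5] = pattern[2] = 3
Lands at beat 12+3=15, 15 mod 2 = 1, so catch hand = R

Answer: L 3 R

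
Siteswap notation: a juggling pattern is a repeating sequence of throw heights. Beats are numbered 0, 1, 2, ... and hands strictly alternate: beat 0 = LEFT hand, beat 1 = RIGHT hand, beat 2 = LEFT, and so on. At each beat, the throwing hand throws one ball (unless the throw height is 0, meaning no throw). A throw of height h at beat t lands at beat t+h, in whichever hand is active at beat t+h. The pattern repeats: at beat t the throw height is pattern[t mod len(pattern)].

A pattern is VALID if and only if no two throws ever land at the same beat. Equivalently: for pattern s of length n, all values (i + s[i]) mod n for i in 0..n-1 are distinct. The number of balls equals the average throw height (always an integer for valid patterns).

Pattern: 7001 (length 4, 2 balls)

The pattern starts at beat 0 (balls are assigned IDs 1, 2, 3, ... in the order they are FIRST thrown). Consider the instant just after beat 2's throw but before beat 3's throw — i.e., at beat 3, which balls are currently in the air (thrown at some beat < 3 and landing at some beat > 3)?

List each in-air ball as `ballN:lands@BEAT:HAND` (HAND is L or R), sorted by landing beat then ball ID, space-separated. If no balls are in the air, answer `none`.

Beat 0 (L): throw ball1 h=7 -> lands@7:R; in-air after throw: [b1@7:R]
Beat 3 (R): throw ball2 h=1 -> lands@4:L; in-air after throw: [b2@4:L b1@7:R]

Answer: ball1:lands@7:R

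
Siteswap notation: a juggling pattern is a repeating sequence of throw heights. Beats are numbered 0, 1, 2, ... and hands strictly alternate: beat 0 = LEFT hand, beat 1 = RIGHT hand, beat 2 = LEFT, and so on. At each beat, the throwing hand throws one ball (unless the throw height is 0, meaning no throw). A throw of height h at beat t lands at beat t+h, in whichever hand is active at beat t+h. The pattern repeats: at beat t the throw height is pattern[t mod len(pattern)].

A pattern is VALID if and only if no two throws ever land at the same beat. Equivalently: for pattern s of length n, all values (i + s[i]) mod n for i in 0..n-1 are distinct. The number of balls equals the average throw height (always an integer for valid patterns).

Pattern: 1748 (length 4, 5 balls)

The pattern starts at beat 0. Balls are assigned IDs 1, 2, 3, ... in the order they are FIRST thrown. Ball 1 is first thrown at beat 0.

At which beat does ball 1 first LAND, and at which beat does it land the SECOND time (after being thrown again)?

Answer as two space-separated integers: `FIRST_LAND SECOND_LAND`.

Beat 0 (L): throw ball1 h=1 -> lands@1:R; in-air after throw: [b1@1:R]
Beat 1 (R): throw ball1 h=7 -> lands@8:L; in-air after throw: [b1@8:L]
Beat 2 (L): throw ball2 h=4 -> lands@6:L; in-air after throw: [b2@6:L b1@8:L]
Beat 3 (R): throw ball3 h=8 -> lands@11:R; in-air after throw: [b2@6:L b1@8:L b3@11:R]
Beat 4 (L): throw ball4 h=1 -> lands@5:R; in-air after throw: [b4@5:R b2@6:L b1@8:L b3@11:R]
Beat 5 (R): throw ball4 h=7 -> lands@12:L; in-air after throw: [b2@6:L b1@8:L b3@11:R b4@12:L]
Beat 6 (L): throw ball2 h=4 -> lands@10:L; in-air after throw: [b1@8:L b2@10:L b3@11:R b4@12:L]
Beat 7 (R): throw ball5 h=8 -> lands@15:R; in-air after throw: [b1@8:L b2@10:L b3@11:R b4@12:L b5@15:R]
Beat 8 (L): throw ball1 h=1 -> lands@9:R; in-air after throw: [b1@9:R b2@10:L b3@11:R b4@12:L b5@15:R]
Ball 1: thrown@0 h=1 -> first land @1; rethrown@1 h=7 -> second land @8

Answer: 1 8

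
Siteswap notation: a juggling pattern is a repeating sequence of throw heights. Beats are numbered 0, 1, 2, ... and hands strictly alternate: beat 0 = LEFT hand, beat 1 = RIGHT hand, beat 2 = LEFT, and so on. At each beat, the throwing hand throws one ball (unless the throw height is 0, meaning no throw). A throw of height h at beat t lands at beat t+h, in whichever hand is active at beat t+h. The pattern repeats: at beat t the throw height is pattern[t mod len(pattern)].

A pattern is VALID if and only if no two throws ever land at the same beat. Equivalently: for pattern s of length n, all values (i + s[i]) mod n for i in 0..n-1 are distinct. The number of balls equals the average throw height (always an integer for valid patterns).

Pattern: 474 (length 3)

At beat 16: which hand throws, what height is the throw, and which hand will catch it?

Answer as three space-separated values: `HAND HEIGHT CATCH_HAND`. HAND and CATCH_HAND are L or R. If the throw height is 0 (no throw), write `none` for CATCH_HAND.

Answer: L 7 R

Derivation:
Beat 16: 16 mod 2 = 0, so hand = L
Throw height = pattern[16 mod 3] = pattern[1] = 7
Lands at beat 16+7=23, 23 mod 2 = 1, so catch hand = R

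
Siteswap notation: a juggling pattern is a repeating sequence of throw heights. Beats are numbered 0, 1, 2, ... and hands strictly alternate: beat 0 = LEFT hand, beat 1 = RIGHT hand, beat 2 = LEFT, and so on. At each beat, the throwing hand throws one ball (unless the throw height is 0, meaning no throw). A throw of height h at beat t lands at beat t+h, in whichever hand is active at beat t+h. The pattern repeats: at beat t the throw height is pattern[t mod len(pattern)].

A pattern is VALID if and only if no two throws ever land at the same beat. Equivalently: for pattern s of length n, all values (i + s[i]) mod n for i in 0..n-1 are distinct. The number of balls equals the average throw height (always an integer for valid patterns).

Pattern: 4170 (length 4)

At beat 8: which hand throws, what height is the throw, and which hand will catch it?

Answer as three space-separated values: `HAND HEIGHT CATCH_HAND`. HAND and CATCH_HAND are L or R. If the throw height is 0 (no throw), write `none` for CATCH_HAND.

Beat 8: 8 mod 2 = 0, so hand = L
Throw height = pattern[8 mod 4] = pattern[0] = 4
Lands at beat 8+4=12, 12 mod 2 = 0, so catch hand = L

Answer: L 4 L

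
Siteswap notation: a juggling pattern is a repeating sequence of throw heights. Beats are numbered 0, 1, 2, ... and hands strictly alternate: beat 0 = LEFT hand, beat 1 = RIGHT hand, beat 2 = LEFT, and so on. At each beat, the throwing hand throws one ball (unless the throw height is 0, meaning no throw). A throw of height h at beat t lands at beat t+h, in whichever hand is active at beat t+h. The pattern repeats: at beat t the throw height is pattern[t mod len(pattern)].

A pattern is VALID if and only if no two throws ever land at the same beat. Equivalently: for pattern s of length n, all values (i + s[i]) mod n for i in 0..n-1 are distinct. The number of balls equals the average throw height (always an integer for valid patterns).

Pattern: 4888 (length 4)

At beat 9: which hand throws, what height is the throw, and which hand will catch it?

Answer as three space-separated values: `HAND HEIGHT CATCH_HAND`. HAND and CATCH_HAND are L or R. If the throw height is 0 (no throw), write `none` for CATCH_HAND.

Beat 9: 9 mod 2 = 1, so hand = R
Throw height = pattern[9 mod 4] = pattern[1] = 8
Lands at beat 9+8=17, 17 mod 2 = 1, so catch hand = R

Answer: R 8 R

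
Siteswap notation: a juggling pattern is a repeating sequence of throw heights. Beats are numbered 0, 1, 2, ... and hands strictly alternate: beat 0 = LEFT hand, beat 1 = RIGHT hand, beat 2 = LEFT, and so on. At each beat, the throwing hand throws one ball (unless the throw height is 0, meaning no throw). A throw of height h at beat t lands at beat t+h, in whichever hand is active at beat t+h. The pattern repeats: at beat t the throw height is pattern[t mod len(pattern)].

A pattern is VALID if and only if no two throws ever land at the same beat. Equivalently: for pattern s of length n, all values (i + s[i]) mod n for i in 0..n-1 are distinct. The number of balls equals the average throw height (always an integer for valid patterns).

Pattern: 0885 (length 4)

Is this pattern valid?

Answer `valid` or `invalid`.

i=0: (i + s[i]) mod n = (0 + 0) mod 4 = 0
i=1: (i + s[i]) mod n = (1 + 8) mod 4 = 1
i=2: (i + s[i]) mod n = (2 + 8) mod 4 = 2
i=3: (i + s[i]) mod n = (3 + 5) mod 4 = 0
Residues: [0, 1, 2, 0], distinct: False

Answer: invalid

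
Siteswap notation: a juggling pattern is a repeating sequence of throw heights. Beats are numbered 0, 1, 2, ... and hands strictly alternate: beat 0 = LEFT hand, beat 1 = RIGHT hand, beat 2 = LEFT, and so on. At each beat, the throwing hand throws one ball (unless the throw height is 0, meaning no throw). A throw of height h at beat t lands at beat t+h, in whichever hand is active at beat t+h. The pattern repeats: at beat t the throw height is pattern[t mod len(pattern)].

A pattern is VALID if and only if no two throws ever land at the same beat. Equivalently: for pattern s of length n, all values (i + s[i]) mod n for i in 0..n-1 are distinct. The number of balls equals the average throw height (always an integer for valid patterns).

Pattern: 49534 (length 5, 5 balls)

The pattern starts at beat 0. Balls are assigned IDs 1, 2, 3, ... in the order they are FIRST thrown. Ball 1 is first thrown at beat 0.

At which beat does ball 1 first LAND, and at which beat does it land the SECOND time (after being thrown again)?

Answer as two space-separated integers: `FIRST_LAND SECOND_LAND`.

Beat 0 (L): throw ball1 h=4 -> lands@4:L; in-air after throw: [b1@4:L]
Beat 1 (R): throw ball2 h=9 -> lands@10:L; in-air after throw: [b1@4:L b2@10:L]
Beat 2 (L): throw ball3 h=5 -> lands@7:R; in-air after throw: [b1@4:L b3@7:R b2@10:L]
Beat 3 (R): throw ball4 h=3 -> lands@6:L; in-air after throw: [b1@4:L b4@6:L b3@7:R b2@10:L]
Beat 4 (L): throw ball1 h=4 -> lands@8:L; in-air after throw: [b4@6:L b3@7:R b1@8:L b2@10:L]
Beat 5 (R): throw ball5 h=4 -> lands@9:R; in-air after throw: [b4@6:L b3@7:R b1@8:L b5@9:R b2@10:L]
Beat 6 (L): throw ball4 h=9 -> lands@15:R; in-air after throw: [b3@7:R b1@8:L b5@9:R b2@10:L b4@15:R]
Beat 7 (R): throw ball3 h=5 -> lands@12:L; in-air after throw: [b1@8:L b5@9:R b2@10:L b3@12:L b4@15:R]
Beat 8 (L): throw ball1 h=3 -> lands@11:R; in-air after throw: [b5@9:R b2@10:L b1@11:R b3@12:L b4@15:R]
Ball 1: thrown@0 h=4 -> first land @4; rethrown@4 h=4 -> second land @8

Answer: 4 8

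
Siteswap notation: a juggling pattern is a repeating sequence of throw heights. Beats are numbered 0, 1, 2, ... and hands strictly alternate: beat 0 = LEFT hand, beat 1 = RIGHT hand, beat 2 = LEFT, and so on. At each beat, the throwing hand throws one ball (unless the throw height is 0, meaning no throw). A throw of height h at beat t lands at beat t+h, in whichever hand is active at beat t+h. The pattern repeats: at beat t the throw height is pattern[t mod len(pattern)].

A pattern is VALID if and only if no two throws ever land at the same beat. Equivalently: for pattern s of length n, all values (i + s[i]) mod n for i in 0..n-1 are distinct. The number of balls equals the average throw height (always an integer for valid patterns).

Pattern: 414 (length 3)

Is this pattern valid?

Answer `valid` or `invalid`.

i=0: (i + s[i]) mod n = (0 + 4) mod 3 = 1
i=1: (i + s[i]) mod n = (1 + 1) mod 3 = 2
i=2: (i + s[i]) mod n = (2 + 4) mod 3 = 0
Residues: [1, 2, 0], distinct: True

Answer: valid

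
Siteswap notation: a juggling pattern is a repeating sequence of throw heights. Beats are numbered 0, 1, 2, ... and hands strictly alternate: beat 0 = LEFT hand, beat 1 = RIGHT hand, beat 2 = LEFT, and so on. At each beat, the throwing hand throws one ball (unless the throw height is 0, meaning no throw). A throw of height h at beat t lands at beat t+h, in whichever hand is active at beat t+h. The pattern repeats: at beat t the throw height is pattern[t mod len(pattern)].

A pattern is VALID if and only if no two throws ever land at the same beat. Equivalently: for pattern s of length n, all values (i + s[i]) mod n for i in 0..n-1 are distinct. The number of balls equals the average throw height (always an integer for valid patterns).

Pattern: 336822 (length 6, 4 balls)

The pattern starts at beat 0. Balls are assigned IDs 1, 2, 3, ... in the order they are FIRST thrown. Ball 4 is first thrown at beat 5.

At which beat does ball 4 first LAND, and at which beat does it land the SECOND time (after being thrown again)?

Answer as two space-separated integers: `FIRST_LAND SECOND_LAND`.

Beat 0 (L): throw ball1 h=3 -> lands@3:R; in-air after throw: [b1@3:R]
Beat 1 (R): throw ball2 h=3 -> lands@4:L; in-air after throw: [b1@3:R b2@4:L]
Beat 2 (L): throw ball3 h=6 -> lands@8:L; in-air after throw: [b1@3:R b2@4:L b3@8:L]
Beat 3 (R): throw ball1 h=8 -> lands@11:R; in-air after throw: [b2@4:L b3@8:L b1@11:R]
Beat 4 (L): throw ball2 h=2 -> lands@6:L; in-air after throw: [b2@6:L b3@8:L b1@11:R]
Beat 5 (R): throw ball4 h=2 -> lands@7:R; in-air after throw: [b2@6:L b4@7:R b3@8:L b1@11:R]
Beat 6 (L): throw ball2 h=3 -> lands@9:R; in-air after throw: [b4@7:R b3@8:L b2@9:R b1@11:R]
Beat 7 (R): throw ball4 h=3 -> lands@10:L; in-air after throw: [b3@8:L b2@9:R b4@10:L b1@11:R]
Beat 8 (L): throw ball3 h=6 -> lands@14:L; in-air after throw: [b2@9:R b4@10:L b1@11:R b3@14:L]
Beat 9 (R): throw ball2 h=8 -> lands@17:R; in-air after throw: [b4@10:L b1@11:R b3@14:L b2@17:R]
Beat 10 (L): throw ball4 h=2 -> lands@12:L; in-air after throw: [b1@11:R b4@12:L b3@14:L b2@17:R]
Ball 4: thrown@5 h=2 -> first land @7; rethrown@7 h=3 -> second land @10

Answer: 7 10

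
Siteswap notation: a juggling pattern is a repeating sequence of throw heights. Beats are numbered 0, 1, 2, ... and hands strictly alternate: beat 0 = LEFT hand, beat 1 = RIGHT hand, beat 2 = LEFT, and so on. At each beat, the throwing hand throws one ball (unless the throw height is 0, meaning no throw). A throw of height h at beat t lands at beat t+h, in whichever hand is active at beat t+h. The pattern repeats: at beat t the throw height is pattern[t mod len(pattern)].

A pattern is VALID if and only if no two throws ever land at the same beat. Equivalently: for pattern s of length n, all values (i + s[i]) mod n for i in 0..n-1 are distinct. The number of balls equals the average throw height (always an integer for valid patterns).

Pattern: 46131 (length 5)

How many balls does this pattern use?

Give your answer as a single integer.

Pattern = [4, 6, 1, 3, 1], length n = 5
  position 0: throw height = 4, running sum = 4
  position 1: throw height = 6, running sum = 10
  position 2: throw height = 1, running sum = 11
  position 3: throw height = 3, running sum = 14
  position 4: throw height = 1, running sum = 15
Total sum = 15; balls = sum / n = 15 / 5 = 3

Answer: 3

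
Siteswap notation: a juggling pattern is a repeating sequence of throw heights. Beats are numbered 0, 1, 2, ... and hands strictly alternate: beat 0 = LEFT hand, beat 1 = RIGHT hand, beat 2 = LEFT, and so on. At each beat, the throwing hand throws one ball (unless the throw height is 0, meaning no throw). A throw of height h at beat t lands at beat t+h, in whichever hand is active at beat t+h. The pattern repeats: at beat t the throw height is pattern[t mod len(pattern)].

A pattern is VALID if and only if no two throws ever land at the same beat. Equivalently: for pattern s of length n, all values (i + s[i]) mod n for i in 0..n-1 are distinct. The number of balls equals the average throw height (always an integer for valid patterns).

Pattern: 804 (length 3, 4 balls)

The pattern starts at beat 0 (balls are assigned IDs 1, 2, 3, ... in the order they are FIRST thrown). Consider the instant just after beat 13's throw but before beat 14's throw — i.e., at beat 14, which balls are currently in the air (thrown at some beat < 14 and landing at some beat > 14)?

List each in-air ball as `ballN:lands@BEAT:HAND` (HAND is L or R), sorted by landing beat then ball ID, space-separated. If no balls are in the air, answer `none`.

Beat 0 (L): throw ball1 h=8 -> lands@8:L; in-air after throw: [b1@8:L]
Beat 2 (L): throw ball2 h=4 -> lands@6:L; in-air after throw: [b2@6:L b1@8:L]
Beat 3 (R): throw ball3 h=8 -> lands@11:R; in-air after throw: [b2@6:L b1@8:L b3@11:R]
Beat 5 (R): throw ball4 h=4 -> lands@9:R; in-air after throw: [b2@6:L b1@8:L b4@9:R b3@11:R]
Beat 6 (L): throw ball2 h=8 -> lands@14:L; in-air after throw: [b1@8:L b4@9:R b3@11:R b2@14:L]
Beat 8 (L): throw ball1 h=4 -> lands@12:L; in-air after throw: [b4@9:R b3@11:R b1@12:L b2@14:L]
Beat 9 (R): throw ball4 h=8 -> lands@17:R; in-air after throw: [b3@11:R b1@12:L b2@14:L b4@17:R]
Beat 11 (R): throw ball3 h=4 -> lands@15:R; in-air after throw: [b1@12:L b2@14:L b3@15:R b4@17:R]
Beat 12 (L): throw ball1 h=8 -> lands@20:L; in-air after throw: [b2@14:L b3@15:R b4@17:R b1@20:L]
Beat 14 (L): throw ball2 h=4 -> lands@18:L; in-air after throw: [b3@15:R b4@17:R b2@18:L b1@20:L]

Answer: ball3:lands@15:R ball4:lands@17:R ball1:lands@20:L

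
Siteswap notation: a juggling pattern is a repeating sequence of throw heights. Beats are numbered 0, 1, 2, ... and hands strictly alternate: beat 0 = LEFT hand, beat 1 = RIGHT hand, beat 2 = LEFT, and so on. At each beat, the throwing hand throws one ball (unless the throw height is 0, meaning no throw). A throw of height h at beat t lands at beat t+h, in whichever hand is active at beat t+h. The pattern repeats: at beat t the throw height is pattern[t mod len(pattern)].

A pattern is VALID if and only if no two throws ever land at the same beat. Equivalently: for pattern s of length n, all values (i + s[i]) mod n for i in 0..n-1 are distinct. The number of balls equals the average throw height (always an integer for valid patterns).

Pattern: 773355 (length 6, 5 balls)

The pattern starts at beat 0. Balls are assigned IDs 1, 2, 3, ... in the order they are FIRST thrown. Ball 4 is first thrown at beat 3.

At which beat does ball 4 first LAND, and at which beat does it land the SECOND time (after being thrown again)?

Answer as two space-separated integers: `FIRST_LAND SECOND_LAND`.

Beat 0 (L): throw ball1 h=7 -> lands@7:R; in-air after throw: [b1@7:R]
Beat 1 (R): throw ball2 h=7 -> lands@8:L; in-air after throw: [b1@7:R b2@8:L]
Beat 2 (L): throw ball3 h=3 -> lands@5:R; in-air after throw: [b3@5:R b1@7:R b2@8:L]
Beat 3 (R): throw ball4 h=3 -> lands@6:L; in-air after throw: [b3@5:R b4@6:L b1@7:R b2@8:L]
Beat 4 (L): throw ball5 h=5 -> lands@9:R; in-air after throw: [b3@5:R b4@6:L b1@7:R b2@8:L b5@9:R]
Beat 5 (R): throw ball3 h=5 -> lands@10:L; in-air after throw: [b4@6:L b1@7:R b2@8:L b5@9:R b3@10:L]
Beat 6 (L): throw ball4 h=7 -> lands@13:R; in-air after throw: [b1@7:R b2@8:L b5@9:R b3@10:L b4@13:R]
Beat 7 (R): throw ball1 h=7 -> lands@14:L; in-air after throw: [b2@8:L b5@9:R b3@10:L b4@13:R b1@14:L]
Beat 8 (L): throw ball2 h=3 -> lands@11:R; in-air after throw: [b5@9:R b3@10:L b2@11:R b4@13:R b1@14:L]
Beat 9 (R): throw ball5 h=3 -> lands@12:L; in-air after throw: [b3@10:L b2@11:R b5@12:L b4@13:R b1@14:L]
Beat 10 (L): throw ball3 h=5 -> lands@15:R; in-air after throw: [b2@11:R b5@12:L b4@13:R b1@14:L b3@15:R]
Beat 11 (R): throw ball2 h=5 -> lands@16:L; in-air after throw: [b5@12:L b4@13:R b1@14:L b3@15:R b2@16:L]
Beat 12 (L): throw ball5 h=7 -> lands@19:R; in-air after throw: [b4@13:R b1@14:L b3@15:R b2@16:L b5@19:R]
Beat 13 (R): throw ball4 h=7 -> lands@20:L; in-air after throw: [b1@14:L b3@15:R b2@16:L b5@19:R b4@20:L]
Ball 4: thrown@3 h=3 -> first land @6; rethrown@6 h=7 -> second land @13

Answer: 6 13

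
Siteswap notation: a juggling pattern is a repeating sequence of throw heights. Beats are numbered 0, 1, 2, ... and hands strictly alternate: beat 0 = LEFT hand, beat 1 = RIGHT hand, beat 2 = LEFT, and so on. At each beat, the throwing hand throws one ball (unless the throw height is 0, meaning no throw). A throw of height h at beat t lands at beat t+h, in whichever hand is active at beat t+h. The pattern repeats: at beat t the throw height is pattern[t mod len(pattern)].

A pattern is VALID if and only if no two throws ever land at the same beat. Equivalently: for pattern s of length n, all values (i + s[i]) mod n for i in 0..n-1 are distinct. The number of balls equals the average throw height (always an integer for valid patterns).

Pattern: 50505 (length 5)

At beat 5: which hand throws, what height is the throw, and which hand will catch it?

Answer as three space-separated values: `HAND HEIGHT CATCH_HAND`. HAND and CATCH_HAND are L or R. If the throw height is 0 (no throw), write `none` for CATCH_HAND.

Beat 5: 5 mod 2 = 1, so hand = R
Throw height = pattern[5 mod 5] = pattern[0] = 5
Lands at beat 5+5=10, 10 mod 2 = 0, so catch hand = L

Answer: R 5 L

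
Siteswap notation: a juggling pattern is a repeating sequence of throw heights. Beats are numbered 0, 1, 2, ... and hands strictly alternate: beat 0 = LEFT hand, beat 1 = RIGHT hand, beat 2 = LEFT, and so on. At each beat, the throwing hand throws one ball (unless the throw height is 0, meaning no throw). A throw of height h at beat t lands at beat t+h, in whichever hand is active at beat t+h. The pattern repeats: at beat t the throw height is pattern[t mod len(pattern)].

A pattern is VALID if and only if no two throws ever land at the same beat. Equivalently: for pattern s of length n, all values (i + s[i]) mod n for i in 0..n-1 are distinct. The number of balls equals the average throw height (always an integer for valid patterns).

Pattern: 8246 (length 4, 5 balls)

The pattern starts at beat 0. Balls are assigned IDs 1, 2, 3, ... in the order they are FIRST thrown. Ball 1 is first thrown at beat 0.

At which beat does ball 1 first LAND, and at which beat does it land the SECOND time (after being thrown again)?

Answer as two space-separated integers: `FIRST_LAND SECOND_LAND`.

Beat 0 (L): throw ball1 h=8 -> lands@8:L; in-air after throw: [b1@8:L]
Beat 1 (R): throw ball2 h=2 -> lands@3:R; in-air after throw: [b2@3:R b1@8:L]
Beat 2 (L): throw ball3 h=4 -> lands@6:L; in-air after throw: [b2@3:R b3@6:L b1@8:L]
Beat 3 (R): throw ball2 h=6 -> lands@9:R; in-air after throw: [b3@6:L b1@8:L b2@9:R]
Beat 4 (L): throw ball4 h=8 -> lands@12:L; in-air after throw: [b3@6:L b1@8:L b2@9:R b4@12:L]
Beat 5 (R): throw ball5 h=2 -> lands@7:R; in-air after throw: [b3@6:L b5@7:R b1@8:L b2@9:R b4@12:L]
Beat 6 (L): throw ball3 h=4 -> lands@10:L; in-air after throw: [b5@7:R b1@8:L b2@9:R b3@10:L b4@12:L]
Beat 7 (R): throw ball5 h=6 -> lands@13:R; in-air after throw: [b1@8:L b2@9:R b3@10:L b4@12:L b5@13:R]
Beat 8 (L): throw ball1 h=8 -> lands@16:L; in-air after throw: [b2@9:R b3@10:L b4@12:L b5@13:R b1@16:L]
Beat 9 (R): throw ball2 h=2 -> lands@11:R; in-air after throw: [b3@10:L b2@11:R b4@12:L b5@13:R b1@16:L]
Beat 10 (L): throw ball3 h=4 -> lands@14:L; in-air after throw: [b2@11:R b4@12:L b5@13:R b3@14:L b1@16:L]
Beat 11 (R): throw ball2 h=6 -> lands@17:R; in-air after throw: [b4@12:L b5@13:R b3@14:L b1@16:L b2@17:R]
Beat 12 (L): throw ball4 h=8 -> lands@20:L; in-air after throw: [b5@13:R b3@14:L b1@16:L b2@17:R b4@20:L]
Beat 13 (R): throw ball5 h=2 -> lands@15:R; in-air after throw: [b3@14:L b5@15:R b1@16:L b2@17:R b4@20:L]
Beat 14 (L): throw ball3 h=4 -> lands@18:L; in-air after throw: [b5@15:R b1@16:L b2@17:R b3@18:L b4@20:L]
Beat 15 (R): throw ball5 h=6 -> lands@21:R; in-air after throw: [b1@16:L b2@17:R b3@18:L b4@20:L b5@21:R]
Beat 16 (L): throw ball1 h=8 -> lands@24:L; in-air after throw: [b2@17:R b3@18:L b4@20:L b5@21:R b1@24:L]
Ball 1: thrown@0 h=8 -> first land @8; rethrown@8 h=8 -> second land @16

Answer: 8 16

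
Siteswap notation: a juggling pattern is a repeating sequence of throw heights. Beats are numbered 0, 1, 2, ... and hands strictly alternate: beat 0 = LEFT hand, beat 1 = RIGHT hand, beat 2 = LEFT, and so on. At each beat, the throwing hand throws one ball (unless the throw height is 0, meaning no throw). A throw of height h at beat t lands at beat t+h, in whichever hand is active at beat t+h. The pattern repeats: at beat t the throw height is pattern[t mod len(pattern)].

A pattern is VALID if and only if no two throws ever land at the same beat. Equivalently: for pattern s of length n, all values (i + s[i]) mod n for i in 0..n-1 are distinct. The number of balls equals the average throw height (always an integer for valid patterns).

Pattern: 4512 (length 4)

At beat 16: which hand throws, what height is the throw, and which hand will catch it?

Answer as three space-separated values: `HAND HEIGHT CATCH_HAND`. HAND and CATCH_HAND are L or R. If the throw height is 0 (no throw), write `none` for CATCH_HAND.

Answer: L 4 L

Derivation:
Beat 16: 16 mod 2 = 0, so hand = L
Throw height = pattern[16 mod 4] = pattern[0] = 4
Lands at beat 16+4=20, 20 mod 2 = 0, so catch hand = L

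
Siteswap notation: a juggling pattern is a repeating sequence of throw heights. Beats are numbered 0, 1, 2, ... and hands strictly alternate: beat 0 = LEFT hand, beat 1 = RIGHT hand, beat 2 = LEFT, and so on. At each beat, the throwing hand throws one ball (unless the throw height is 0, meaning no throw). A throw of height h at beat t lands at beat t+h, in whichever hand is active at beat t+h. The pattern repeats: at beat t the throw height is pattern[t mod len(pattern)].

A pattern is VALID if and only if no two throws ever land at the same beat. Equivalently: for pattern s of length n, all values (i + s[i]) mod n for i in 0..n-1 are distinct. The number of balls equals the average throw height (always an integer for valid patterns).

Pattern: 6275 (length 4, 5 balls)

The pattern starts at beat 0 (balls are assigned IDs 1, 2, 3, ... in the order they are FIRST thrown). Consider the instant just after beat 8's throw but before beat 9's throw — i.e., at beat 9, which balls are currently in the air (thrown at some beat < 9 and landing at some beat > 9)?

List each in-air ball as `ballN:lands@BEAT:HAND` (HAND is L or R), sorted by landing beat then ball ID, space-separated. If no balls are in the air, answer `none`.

Beat 0 (L): throw ball1 h=6 -> lands@6:L; in-air after throw: [b1@6:L]
Beat 1 (R): throw ball2 h=2 -> lands@3:R; in-air after throw: [b2@3:R b1@6:L]
Beat 2 (L): throw ball3 h=7 -> lands@9:R; in-air after throw: [b2@3:R b1@6:L b3@9:R]
Beat 3 (R): throw ball2 h=5 -> lands@8:L; in-air after throw: [b1@6:L b2@8:L b3@9:R]
Beat 4 (L): throw ball4 h=6 -> lands@10:L; in-air after throw: [b1@6:L b2@8:L b3@9:R b4@10:L]
Beat 5 (R): throw ball5 h=2 -> lands@7:R; in-air after throw: [b1@6:L b5@7:R b2@8:L b3@9:R b4@10:L]
Beat 6 (L): throw ball1 h=7 -> lands@13:R; in-air after throw: [b5@7:R b2@8:L b3@9:R b4@10:L b1@13:R]
Beat 7 (R): throw ball5 h=5 -> lands@12:L; in-air after throw: [b2@8:L b3@9:R b4@10:L b5@12:L b1@13:R]
Beat 8 (L): throw ball2 h=6 -> lands@14:L; in-air after throw: [b3@9:R b4@10:L b5@12:L b1@13:R b2@14:L]
Beat 9 (R): throw ball3 h=2 -> lands@11:R; in-air after throw: [b4@10:L b3@11:R b5@12:L b1@13:R b2@14:L]

Answer: ball4:lands@10:L ball5:lands@12:L ball1:lands@13:R ball2:lands@14:L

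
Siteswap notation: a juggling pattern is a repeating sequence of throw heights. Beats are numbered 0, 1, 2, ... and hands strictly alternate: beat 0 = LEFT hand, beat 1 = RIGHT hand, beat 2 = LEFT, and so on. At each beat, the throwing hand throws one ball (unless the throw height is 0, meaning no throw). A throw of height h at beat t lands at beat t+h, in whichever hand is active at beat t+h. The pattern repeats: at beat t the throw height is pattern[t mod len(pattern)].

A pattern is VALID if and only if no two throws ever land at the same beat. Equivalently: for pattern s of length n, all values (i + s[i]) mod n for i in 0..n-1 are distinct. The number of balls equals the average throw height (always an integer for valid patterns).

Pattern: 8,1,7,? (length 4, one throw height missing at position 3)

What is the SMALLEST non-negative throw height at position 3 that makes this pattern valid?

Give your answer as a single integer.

i=0: (0 + 8) mod 4 = 0
i=1: (1 + 1) mod 4 = 2
i=2: (2 + 7) mod 4 = 1
i=3: s[i]=? (unknown)
Known residues: [0, 1, 2]; need a permutation of 0..3, so missing residue r = 3
Need (3 + s) mod 4 = 3; smallest s = (3 - 3) mod 4 = 0

Answer: 0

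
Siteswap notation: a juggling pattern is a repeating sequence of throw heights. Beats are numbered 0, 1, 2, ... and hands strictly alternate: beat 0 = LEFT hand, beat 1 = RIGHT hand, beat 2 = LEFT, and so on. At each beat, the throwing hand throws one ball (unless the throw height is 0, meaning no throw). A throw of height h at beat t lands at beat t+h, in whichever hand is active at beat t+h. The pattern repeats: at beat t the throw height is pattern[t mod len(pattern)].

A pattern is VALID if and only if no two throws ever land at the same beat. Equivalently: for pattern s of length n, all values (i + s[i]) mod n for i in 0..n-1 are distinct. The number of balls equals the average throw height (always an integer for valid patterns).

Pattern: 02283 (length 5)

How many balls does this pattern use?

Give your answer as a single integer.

Pattern = [0, 2, 2, 8, 3], length n = 5
  position 0: throw height = 0, running sum = 0
  position 1: throw height = 2, running sum = 2
  position 2: throw height = 2, running sum = 4
  position 3: throw height = 8, running sum = 12
  position 4: throw height = 3, running sum = 15
Total sum = 15; balls = sum / n = 15 / 5 = 3

Answer: 3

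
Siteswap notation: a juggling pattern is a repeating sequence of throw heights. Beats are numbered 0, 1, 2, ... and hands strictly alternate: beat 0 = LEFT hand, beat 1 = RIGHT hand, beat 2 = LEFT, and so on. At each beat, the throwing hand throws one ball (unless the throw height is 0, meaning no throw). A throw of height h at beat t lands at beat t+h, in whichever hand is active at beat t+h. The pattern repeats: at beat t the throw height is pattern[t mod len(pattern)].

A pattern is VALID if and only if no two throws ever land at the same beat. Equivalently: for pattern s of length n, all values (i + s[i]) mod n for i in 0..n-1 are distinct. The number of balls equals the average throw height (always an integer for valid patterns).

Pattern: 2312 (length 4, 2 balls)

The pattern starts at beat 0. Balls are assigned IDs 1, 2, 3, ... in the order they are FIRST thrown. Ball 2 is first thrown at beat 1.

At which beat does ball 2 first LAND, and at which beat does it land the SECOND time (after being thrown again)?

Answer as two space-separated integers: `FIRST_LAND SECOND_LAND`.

Beat 0 (L): throw ball1 h=2 -> lands@2:L; in-air after throw: [b1@2:L]
Beat 1 (R): throw ball2 h=3 -> lands@4:L; in-air after throw: [b1@2:L b2@4:L]
Beat 2 (L): throw ball1 h=1 -> lands@3:R; in-air after throw: [b1@3:R b2@4:L]
Beat 3 (R): throw ball1 h=2 -> lands@5:R; in-air after throw: [b2@4:L b1@5:R]
Beat 4 (L): throw ball2 h=2 -> lands@6:L; in-air after throw: [b1@5:R b2@6:L]
Beat 5 (R): throw ball1 h=3 -> lands@8:L; in-air after throw: [b2@6:L b1@8:L]
Beat 6 (L): throw ball2 h=1 -> lands@7:R; in-air after throw: [b2@7:R b1@8:L]
Ball 2: thrown@1 h=3 -> first land @4; rethrown@4 h=2 -> second land @6

Answer: 4 6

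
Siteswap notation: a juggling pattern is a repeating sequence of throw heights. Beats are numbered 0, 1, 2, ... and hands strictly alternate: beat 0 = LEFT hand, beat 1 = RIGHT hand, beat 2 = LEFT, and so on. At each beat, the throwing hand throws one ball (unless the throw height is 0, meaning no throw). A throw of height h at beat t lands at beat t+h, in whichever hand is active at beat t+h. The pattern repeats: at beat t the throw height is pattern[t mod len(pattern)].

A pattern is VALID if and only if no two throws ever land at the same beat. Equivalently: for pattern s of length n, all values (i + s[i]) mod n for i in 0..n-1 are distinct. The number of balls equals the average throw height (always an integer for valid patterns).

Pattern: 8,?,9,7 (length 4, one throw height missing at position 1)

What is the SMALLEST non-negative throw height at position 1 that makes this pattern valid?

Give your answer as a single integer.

Answer: 0

Derivation:
i=0: (0 + 8) mod 4 = 0
i=1: s[i]=? (unknown)
i=2: (2 + 9) mod 4 = 3
i=3: (3 + 7) mod 4 = 2
Known residues: [0, 2, 3]; need a permutation of 0..3, so missing residue r = 1
Need (1 + s) mod 4 = 1; smallest s = (1 - 1) mod 4 = 0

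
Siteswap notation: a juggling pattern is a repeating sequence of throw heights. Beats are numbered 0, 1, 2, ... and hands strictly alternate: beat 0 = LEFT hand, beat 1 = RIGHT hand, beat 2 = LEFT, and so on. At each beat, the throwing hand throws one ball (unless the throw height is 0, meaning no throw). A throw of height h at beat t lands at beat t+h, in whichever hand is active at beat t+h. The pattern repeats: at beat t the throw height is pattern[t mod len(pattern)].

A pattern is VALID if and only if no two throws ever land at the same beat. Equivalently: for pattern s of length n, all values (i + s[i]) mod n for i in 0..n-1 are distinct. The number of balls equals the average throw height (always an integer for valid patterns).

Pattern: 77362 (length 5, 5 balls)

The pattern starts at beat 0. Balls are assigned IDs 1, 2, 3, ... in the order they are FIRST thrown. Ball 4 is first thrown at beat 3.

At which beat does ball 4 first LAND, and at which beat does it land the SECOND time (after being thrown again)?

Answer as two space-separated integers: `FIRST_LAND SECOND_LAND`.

Answer: 9 11

Derivation:
Beat 0 (L): throw ball1 h=7 -> lands@7:R; in-air after throw: [b1@7:R]
Beat 1 (R): throw ball2 h=7 -> lands@8:L; in-air after throw: [b1@7:R b2@8:L]
Beat 2 (L): throw ball3 h=3 -> lands@5:R; in-air after throw: [b3@5:R b1@7:R b2@8:L]
Beat 3 (R): throw ball4 h=6 -> lands@9:R; in-air after throw: [b3@5:R b1@7:R b2@8:L b4@9:R]
Beat 4 (L): throw ball5 h=2 -> lands@6:L; in-air after throw: [b3@5:R b5@6:L b1@7:R b2@8:L b4@9:R]
Beat 5 (R): throw ball3 h=7 -> lands@12:L; in-air after throw: [b5@6:L b1@7:R b2@8:L b4@9:R b3@12:L]
Beat 6 (L): throw ball5 h=7 -> lands@13:R; in-air after throw: [b1@7:R b2@8:L b4@9:R b3@12:L b5@13:R]
Beat 7 (R): throw ball1 h=3 -> lands@10:L; in-air after throw: [b2@8:L b4@9:R b1@10:L b3@12:L b5@13:R]
Beat 8 (L): throw ball2 h=6 -> lands@14:L; in-air after throw: [b4@9:R b1@10:L b3@12:L b5@13:R b2@14:L]
Beat 9 (R): throw ball4 h=2 -> lands@11:R; in-air after throw: [b1@10:L b4@11:R b3@12:L b5@13:R b2@14:L]
Beat 10 (L): throw ball1 h=7 -> lands@17:R; in-air after throw: [b4@11:R b3@12:L b5@13:R b2@14:L b1@17:R]
Beat 11 (R): throw ball4 h=7 -> lands@18:L; in-air after throw: [b3@12:L b5@13:R b2@14:L b1@17:R b4@18:L]
Ball 4: thrown@3 h=6 -> first land @9; rethrown@9 h=2 -> second land @11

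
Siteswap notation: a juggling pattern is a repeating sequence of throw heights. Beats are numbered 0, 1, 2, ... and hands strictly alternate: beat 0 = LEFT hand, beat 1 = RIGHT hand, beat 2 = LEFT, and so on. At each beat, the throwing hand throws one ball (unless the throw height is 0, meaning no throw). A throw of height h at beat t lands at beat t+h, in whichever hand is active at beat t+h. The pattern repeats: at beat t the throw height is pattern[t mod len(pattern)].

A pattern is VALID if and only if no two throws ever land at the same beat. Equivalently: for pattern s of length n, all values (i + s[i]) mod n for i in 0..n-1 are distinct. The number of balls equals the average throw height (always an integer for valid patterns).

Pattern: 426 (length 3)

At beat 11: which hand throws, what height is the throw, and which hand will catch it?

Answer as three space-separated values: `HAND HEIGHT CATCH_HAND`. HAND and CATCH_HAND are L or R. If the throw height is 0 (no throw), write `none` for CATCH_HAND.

Answer: R 6 R

Derivation:
Beat 11: 11 mod 2 = 1, so hand = R
Throw height = pattern[11 mod 3] = pattern[2] = 6
Lands at beat 11+6=17, 17 mod 2 = 1, so catch hand = R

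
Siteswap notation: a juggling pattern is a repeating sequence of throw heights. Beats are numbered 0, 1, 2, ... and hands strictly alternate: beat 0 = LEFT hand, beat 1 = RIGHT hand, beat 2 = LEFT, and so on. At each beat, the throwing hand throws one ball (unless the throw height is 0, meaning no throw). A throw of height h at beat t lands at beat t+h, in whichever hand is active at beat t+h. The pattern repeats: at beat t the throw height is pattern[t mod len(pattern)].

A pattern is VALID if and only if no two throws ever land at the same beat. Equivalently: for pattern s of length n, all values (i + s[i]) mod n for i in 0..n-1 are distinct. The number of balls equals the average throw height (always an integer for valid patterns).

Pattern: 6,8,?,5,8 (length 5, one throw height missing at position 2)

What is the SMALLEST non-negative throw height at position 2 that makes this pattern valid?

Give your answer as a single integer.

Answer: 3

Derivation:
i=0: (0 + 6) mod 5 = 1
i=1: (1 + 8) mod 5 = 4
i=2: s[i]=? (unknown)
i=3: (3 + 5) mod 5 = 3
i=4: (4 + 8) mod 5 = 2
Known residues: [1, 2, 3, 4]; need a permutation of 0..4, so missing residue r = 0
Need (2 + s) mod 5 = 0; smallest s = (0 - 2) mod 5 = 3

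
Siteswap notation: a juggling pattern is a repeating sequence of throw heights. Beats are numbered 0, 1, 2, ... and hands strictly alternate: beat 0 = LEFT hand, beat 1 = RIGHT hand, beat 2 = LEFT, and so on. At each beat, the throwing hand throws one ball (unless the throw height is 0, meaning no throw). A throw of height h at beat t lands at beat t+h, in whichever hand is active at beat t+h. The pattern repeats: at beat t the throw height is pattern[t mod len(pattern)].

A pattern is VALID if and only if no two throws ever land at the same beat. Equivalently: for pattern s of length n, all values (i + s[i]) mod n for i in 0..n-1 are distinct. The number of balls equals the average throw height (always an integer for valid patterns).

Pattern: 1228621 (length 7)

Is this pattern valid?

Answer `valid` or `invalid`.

Answer: invalid

Derivation:
i=0: (i + s[i]) mod n = (0 + 1) mod 7 = 1
i=1: (i + s[i]) mod n = (1 + 2) mod 7 = 3
i=2: (i + s[i]) mod n = (2 + 2) mod 7 = 4
i=3: (i + s[i]) mod n = (3 + 8) mod 7 = 4
i=4: (i + s[i]) mod n = (4 + 6) mod 7 = 3
i=5: (i + s[i]) mod n = (5 + 2) mod 7 = 0
i=6: (i + s[i]) mod n = (6 + 1) mod 7 = 0
Residues: [1, 3, 4, 4, 3, 0, 0], distinct: False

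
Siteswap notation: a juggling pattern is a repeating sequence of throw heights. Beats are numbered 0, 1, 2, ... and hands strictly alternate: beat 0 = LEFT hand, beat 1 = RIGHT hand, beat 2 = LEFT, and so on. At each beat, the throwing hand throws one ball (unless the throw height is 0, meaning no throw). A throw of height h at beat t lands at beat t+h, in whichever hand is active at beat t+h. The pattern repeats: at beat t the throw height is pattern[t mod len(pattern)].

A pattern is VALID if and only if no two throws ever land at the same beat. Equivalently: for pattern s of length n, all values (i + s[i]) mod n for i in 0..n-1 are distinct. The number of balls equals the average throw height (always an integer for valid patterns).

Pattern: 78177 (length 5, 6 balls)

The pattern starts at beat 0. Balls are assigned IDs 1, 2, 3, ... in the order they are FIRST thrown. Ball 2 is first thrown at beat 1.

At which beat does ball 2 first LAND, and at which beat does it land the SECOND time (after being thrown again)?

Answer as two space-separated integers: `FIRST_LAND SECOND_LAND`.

Answer: 9 16

Derivation:
Beat 0 (L): throw ball1 h=7 -> lands@7:R; in-air after throw: [b1@7:R]
Beat 1 (R): throw ball2 h=8 -> lands@9:R; in-air after throw: [b1@7:R b2@9:R]
Beat 2 (L): throw ball3 h=1 -> lands@3:R; in-air after throw: [b3@3:R b1@7:R b2@9:R]
Beat 3 (R): throw ball3 h=7 -> lands@10:L; in-air after throw: [b1@7:R b2@9:R b3@10:L]
Beat 4 (L): throw ball4 h=7 -> lands@11:R; in-air after throw: [b1@7:R b2@9:R b3@10:L b4@11:R]
Beat 5 (R): throw ball5 h=7 -> lands@12:L; in-air after throw: [b1@7:R b2@9:R b3@10:L b4@11:R b5@12:L]
Beat 6 (L): throw ball6 h=8 -> lands@14:L; in-air after throw: [b1@7:R b2@9:R b3@10:L b4@11:R b5@12:L b6@14:L]
Beat 7 (R): throw ball1 h=1 -> lands@8:L; in-air after throw: [b1@8:L b2@9:R b3@10:L b4@11:R b5@12:L b6@14:L]
Beat 8 (L): throw ball1 h=7 -> lands@15:R; in-air after throw: [b2@9:R b3@10:L b4@11:R b5@12:L b6@14:L b1@15:R]
Beat 9 (R): throw ball2 h=7 -> lands@16:L; in-air after throw: [b3@10:L b4@11:R b5@12:L b6@14:L b1@15:R b2@16:L]
Beat 10 (L): throw ball3 h=7 -> lands@17:R; in-air after throw: [b4@11:R b5@12:L b6@14:L b1@15:R b2@16:L b3@17:R]
Beat 11 (R): throw ball4 h=8 -> lands@19:R; in-air after throw: [b5@12:L b6@14:L b1@15:R b2@16:L b3@17:R b4@19:R]
Beat 12 (L): throw ball5 h=1 -> lands@13:R; in-air after throw: [b5@13:R b6@14:L b1@15:R b2@16:L b3@17:R b4@19:R]
Beat 13 (R): throw ball5 h=7 -> lands@20:L; in-air after throw: [b6@14:L b1@15:R b2@16:L b3@17:R b4@19:R b5@20:L]
Beat 14 (L): throw ball6 h=7 -> lands@21:R; in-air after throw: [b1@15:R b2@16:L b3@17:R b4@19:R b5@20:L b6@21:R]
Beat 15 (R): throw ball1 h=7 -> lands@22:L; in-air after throw: [b2@16:L b3@17:R b4@19:R b5@20:L b6@21:R b1@22:L]
Beat 16 (L): throw ball2 h=8 -> lands@24:L; in-air after throw: [b3@17:R b4@19:R b5@20:L b6@21:R b1@22:L b2@24:L]
Ball 2: thrown@1 h=8 -> first land @9; rethrown@9 h=7 -> second land @16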